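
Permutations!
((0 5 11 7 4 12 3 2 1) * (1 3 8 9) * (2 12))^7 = ((0 5 11 7 4 2 3 12 8 9 1))^7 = (0 12 7 1 3 11 9 2 5 8 4)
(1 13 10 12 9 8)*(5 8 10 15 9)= (1 13 15 9 10 12 5 8)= [0, 13, 2, 3, 4, 8, 6, 7, 1, 10, 12, 11, 5, 15, 14, 9]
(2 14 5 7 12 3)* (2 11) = [0, 1, 14, 11, 4, 7, 6, 12, 8, 9, 10, 2, 3, 13, 5] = (2 14 5 7 12 3 11)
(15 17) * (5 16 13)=(5 16 13)(15 17)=[0, 1, 2, 3, 4, 16, 6, 7, 8, 9, 10, 11, 12, 5, 14, 17, 13, 15]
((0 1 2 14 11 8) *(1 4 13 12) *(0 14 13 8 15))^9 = (0 14)(1 2 13 12)(4 11)(8 15)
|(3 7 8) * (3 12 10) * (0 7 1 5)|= 8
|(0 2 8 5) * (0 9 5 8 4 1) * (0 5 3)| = |(0 2 4 1 5 9 3)| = 7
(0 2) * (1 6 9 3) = [2, 6, 0, 1, 4, 5, 9, 7, 8, 3] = (0 2)(1 6 9 3)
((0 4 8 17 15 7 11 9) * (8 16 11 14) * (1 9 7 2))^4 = ((0 4 16 11 7 14 8 17 15 2 1 9))^4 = (0 7 15)(1 16 8)(2 4 14)(9 11 17)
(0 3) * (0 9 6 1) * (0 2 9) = [3, 2, 9, 0, 4, 5, 1, 7, 8, 6] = (0 3)(1 2 9 6)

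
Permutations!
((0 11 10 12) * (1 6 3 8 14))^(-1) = ((0 11 10 12)(1 6 3 8 14))^(-1) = (0 12 10 11)(1 14 8 3 6)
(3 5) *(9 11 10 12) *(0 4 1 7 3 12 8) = (0 4 1 7 3 5 12 9 11 10 8) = [4, 7, 2, 5, 1, 12, 6, 3, 0, 11, 8, 10, 9]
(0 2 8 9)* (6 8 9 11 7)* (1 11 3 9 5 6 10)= (0 2 5 6 8 3 9)(1 11 7 10)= [2, 11, 5, 9, 4, 6, 8, 10, 3, 0, 1, 7]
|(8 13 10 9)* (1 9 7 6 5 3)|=9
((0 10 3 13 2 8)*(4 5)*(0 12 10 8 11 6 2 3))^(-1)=((0 8 12 10)(2 11 6)(3 13)(4 5))^(-1)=(0 10 12 8)(2 6 11)(3 13)(4 5)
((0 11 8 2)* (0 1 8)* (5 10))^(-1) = (0 11)(1 2 8)(5 10)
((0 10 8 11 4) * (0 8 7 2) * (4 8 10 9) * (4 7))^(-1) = ((0 9 7 2)(4 10)(8 11))^(-1) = (0 2 7 9)(4 10)(8 11)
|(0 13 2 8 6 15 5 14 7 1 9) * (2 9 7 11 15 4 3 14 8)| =24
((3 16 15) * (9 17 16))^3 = ((3 9 17 16 15))^3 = (3 16 9 15 17)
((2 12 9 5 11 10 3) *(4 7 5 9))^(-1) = (2 3 10 11 5 7 4 12)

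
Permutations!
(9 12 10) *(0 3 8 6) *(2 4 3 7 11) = (0 7 11 2 4 3 8 6)(9 12 10) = [7, 1, 4, 8, 3, 5, 0, 11, 6, 12, 9, 2, 10]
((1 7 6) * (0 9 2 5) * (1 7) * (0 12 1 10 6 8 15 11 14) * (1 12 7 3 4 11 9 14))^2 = (1 6 4)(2 7 15)(3 11 10)(5 8 9)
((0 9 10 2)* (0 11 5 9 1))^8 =(2 9 11 10 5)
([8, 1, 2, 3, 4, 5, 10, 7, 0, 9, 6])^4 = [0, 1, 2, 3, 4, 5, 6, 7, 8, 9, 10]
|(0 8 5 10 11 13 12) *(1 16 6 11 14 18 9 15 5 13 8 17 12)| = 6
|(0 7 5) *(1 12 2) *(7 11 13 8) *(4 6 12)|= |(0 11 13 8 7 5)(1 4 6 12 2)|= 30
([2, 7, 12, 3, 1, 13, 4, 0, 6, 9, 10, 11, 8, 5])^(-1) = [7, 4, 0, 3, 6, 13, 8, 1, 12, 9, 10, 11, 2, 5]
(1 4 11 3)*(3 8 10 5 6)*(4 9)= (1 9 4 11 8 10 5 6 3)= [0, 9, 2, 1, 11, 6, 3, 7, 10, 4, 5, 8]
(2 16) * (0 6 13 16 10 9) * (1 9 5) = [6, 9, 10, 3, 4, 1, 13, 7, 8, 0, 5, 11, 12, 16, 14, 15, 2] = (0 6 13 16 2 10 5 1 9)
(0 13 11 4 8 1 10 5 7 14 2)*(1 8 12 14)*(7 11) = (0 13 7 1 10 5 11 4 12 14 2) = [13, 10, 0, 3, 12, 11, 6, 1, 8, 9, 5, 4, 14, 7, 2]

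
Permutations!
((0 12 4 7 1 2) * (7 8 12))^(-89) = ((0 7 1 2)(4 8 12))^(-89) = (0 2 1 7)(4 8 12)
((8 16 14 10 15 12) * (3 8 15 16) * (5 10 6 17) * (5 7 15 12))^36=(5 6)(7 16)(10 17)(14 15)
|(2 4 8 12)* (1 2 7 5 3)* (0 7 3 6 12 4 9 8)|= 11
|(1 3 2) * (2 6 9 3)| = |(1 2)(3 6 9)| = 6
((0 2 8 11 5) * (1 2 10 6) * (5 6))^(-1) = (0 5 10)(1 6 11 8 2)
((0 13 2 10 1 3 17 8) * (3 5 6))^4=(0 1 17 2 6)(3 13 5 8 10)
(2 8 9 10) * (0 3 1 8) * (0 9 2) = (0 3 1 8 2 9 10) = [3, 8, 9, 1, 4, 5, 6, 7, 2, 10, 0]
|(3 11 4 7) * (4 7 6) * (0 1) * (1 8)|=|(0 8 1)(3 11 7)(4 6)|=6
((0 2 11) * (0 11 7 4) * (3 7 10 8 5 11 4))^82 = (0 11 8 2 4 5 10)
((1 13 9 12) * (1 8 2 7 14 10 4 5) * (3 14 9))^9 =(1 3 10 5 13 14 4)(2 8 12 9 7)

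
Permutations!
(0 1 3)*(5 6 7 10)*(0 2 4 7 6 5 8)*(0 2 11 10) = (0 1 3 11 10 8 2 4 7) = [1, 3, 4, 11, 7, 5, 6, 0, 2, 9, 8, 10]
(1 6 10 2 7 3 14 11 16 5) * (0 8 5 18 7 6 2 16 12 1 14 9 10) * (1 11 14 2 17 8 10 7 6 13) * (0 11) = [10, 17, 13, 9, 4, 2, 11, 3, 5, 7, 16, 12, 0, 1, 14, 15, 18, 8, 6] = (0 10 16 18 6 11 12)(1 17 8 5 2 13)(3 9 7)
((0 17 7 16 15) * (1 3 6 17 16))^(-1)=((0 16 15)(1 3 6 17 7))^(-1)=(0 15 16)(1 7 17 6 3)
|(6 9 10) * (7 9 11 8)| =6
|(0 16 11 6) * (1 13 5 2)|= |(0 16 11 6)(1 13 5 2)|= 4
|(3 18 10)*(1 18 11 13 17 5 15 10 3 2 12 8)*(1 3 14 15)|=13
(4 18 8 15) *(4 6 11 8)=(4 18)(6 11 8 15)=[0, 1, 2, 3, 18, 5, 11, 7, 15, 9, 10, 8, 12, 13, 14, 6, 16, 17, 4]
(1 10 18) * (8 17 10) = (1 8 17 10 18) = [0, 8, 2, 3, 4, 5, 6, 7, 17, 9, 18, 11, 12, 13, 14, 15, 16, 10, 1]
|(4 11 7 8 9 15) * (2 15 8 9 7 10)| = 15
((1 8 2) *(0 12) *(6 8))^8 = (12)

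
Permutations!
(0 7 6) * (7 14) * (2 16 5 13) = (0 14 7 6)(2 16 5 13) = [14, 1, 16, 3, 4, 13, 0, 6, 8, 9, 10, 11, 12, 2, 7, 15, 5]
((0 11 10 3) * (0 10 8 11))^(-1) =((3 10)(8 11))^(-1) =(3 10)(8 11)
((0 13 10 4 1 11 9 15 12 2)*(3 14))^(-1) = ((0 13 10 4 1 11 9 15 12 2)(3 14))^(-1) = (0 2 12 15 9 11 1 4 10 13)(3 14)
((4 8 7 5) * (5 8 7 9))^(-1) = (4 5 9 8 7)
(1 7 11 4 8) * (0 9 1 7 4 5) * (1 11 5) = (0 9 11 1 4 8 7 5) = [9, 4, 2, 3, 8, 0, 6, 5, 7, 11, 10, 1]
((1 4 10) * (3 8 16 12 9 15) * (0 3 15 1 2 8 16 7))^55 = ((0 3 16 12 9 1 4 10 2 8 7))^55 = (16)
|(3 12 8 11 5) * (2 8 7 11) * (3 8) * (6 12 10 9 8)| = |(2 3 10 9 8)(5 6 12 7 11)| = 5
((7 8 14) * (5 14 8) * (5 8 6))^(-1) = ((5 14 7 8 6))^(-1) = (5 6 8 7 14)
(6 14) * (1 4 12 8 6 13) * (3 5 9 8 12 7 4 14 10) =[0, 14, 2, 5, 7, 9, 10, 4, 6, 8, 3, 11, 12, 1, 13] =(1 14 13)(3 5 9 8 6 10)(4 7)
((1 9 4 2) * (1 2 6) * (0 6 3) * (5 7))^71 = (0 3 4 9 1 6)(5 7)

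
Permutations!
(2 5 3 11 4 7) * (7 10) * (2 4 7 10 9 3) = (2 5)(3 11 7 4 9) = [0, 1, 5, 11, 9, 2, 6, 4, 8, 3, 10, 7]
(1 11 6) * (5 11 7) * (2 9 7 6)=(1 6)(2 9 7 5 11)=[0, 6, 9, 3, 4, 11, 1, 5, 8, 7, 10, 2]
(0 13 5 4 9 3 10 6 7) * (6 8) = (0 13 5 4 9 3 10 8 6 7) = [13, 1, 2, 10, 9, 4, 7, 0, 6, 3, 8, 11, 12, 5]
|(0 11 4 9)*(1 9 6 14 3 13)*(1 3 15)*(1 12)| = |(0 11 4 6 14 15 12 1 9)(3 13)| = 18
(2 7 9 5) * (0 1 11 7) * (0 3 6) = (0 1 11 7 9 5 2 3 6) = [1, 11, 3, 6, 4, 2, 0, 9, 8, 5, 10, 7]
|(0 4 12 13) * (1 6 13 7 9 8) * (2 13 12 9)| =10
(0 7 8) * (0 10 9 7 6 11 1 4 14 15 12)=[6, 4, 2, 3, 14, 5, 11, 8, 10, 7, 9, 1, 0, 13, 15, 12]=(0 6 11 1 4 14 15 12)(7 8 10 9)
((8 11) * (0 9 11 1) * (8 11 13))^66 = (0 9 13 8 1)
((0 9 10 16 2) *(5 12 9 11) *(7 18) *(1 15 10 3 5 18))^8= ((0 11 18 7 1 15 10 16 2)(3 5 12 9))^8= (0 2 16 10 15 1 7 18 11)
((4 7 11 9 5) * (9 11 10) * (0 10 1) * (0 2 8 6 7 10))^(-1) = (11)(1 7 6 8 2)(4 5 9 10)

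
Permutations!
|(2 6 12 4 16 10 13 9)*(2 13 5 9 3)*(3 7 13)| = 18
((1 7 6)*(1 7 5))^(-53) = (1 5)(6 7)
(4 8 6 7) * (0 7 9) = (0 7 4 8 6 9) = [7, 1, 2, 3, 8, 5, 9, 4, 6, 0]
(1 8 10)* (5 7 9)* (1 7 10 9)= [0, 8, 2, 3, 4, 10, 6, 1, 9, 5, 7]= (1 8 9 5 10 7)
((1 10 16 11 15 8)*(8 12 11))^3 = (1 8 16 10)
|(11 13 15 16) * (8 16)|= |(8 16 11 13 15)|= 5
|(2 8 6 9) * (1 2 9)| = 4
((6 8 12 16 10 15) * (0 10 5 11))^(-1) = ((0 10 15 6 8 12 16 5 11))^(-1) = (0 11 5 16 12 8 6 15 10)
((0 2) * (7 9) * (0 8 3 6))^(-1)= ((0 2 8 3 6)(7 9))^(-1)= (0 6 3 8 2)(7 9)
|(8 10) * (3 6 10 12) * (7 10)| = 6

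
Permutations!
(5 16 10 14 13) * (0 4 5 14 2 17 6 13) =(0 4 5 16 10 2 17 6 13 14) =[4, 1, 17, 3, 5, 16, 13, 7, 8, 9, 2, 11, 12, 14, 0, 15, 10, 6]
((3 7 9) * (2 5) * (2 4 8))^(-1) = ((2 5 4 8)(3 7 9))^(-1) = (2 8 4 5)(3 9 7)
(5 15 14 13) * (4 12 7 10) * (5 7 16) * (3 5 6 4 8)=(3 5 15 14 13 7 10 8)(4 12 16 6)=[0, 1, 2, 5, 12, 15, 4, 10, 3, 9, 8, 11, 16, 7, 13, 14, 6]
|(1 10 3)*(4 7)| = |(1 10 3)(4 7)| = 6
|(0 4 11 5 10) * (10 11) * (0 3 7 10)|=6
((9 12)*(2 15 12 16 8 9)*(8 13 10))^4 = ((2 15 12)(8 9 16 13 10))^4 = (2 15 12)(8 10 13 16 9)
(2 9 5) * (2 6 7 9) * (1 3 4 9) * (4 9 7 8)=(1 3 9 5 6 8 4 7)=[0, 3, 2, 9, 7, 6, 8, 1, 4, 5]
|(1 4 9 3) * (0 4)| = 5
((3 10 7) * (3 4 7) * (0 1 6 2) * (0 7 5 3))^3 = ((0 1 6 2 7 4 5 3 10))^3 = (0 2 5)(1 7 3)(4 10 6)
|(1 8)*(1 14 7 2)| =5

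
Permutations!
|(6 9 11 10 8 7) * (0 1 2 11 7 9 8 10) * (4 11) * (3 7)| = 5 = |(0 1 2 4 11)(3 7 6 8 9)|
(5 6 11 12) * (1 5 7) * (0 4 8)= (0 4 8)(1 5 6 11 12 7)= [4, 5, 2, 3, 8, 6, 11, 1, 0, 9, 10, 12, 7]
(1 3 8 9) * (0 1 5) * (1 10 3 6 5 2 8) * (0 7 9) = (0 10 3 1 6 5 7 9 2 8) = [10, 6, 8, 1, 4, 7, 5, 9, 0, 2, 3]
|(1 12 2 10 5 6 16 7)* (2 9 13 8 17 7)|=35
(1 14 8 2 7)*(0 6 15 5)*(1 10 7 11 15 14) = [6, 1, 11, 3, 4, 0, 14, 10, 2, 9, 7, 15, 12, 13, 8, 5] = (0 6 14 8 2 11 15 5)(7 10)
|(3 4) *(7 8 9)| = 6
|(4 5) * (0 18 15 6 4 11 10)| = 8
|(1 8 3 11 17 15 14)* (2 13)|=14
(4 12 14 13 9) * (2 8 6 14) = [0, 1, 8, 3, 12, 5, 14, 7, 6, 4, 10, 11, 2, 9, 13] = (2 8 6 14 13 9 4 12)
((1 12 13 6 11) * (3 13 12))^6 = ((1 3 13 6 11))^6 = (1 3 13 6 11)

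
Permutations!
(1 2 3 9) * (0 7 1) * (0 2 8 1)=(0 7)(1 8)(2 3 9)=[7, 8, 3, 9, 4, 5, 6, 0, 1, 2]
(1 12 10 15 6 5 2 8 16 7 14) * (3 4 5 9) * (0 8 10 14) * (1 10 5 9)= (0 8 16 7)(1 12 14 10 15 6)(2 5)(3 4 9)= [8, 12, 5, 4, 9, 2, 1, 0, 16, 3, 15, 11, 14, 13, 10, 6, 7]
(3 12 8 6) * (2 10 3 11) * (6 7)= (2 10 3 12 8 7 6 11)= [0, 1, 10, 12, 4, 5, 11, 6, 7, 9, 3, 2, 8]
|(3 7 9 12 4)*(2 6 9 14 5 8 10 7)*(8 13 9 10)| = 11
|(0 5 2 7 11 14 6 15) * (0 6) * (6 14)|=8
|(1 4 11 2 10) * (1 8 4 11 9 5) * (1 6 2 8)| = 9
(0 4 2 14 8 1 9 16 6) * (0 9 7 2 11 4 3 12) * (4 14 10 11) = (0 3 12)(1 7 2 10 11 14 8)(6 9 16) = [3, 7, 10, 12, 4, 5, 9, 2, 1, 16, 11, 14, 0, 13, 8, 15, 6]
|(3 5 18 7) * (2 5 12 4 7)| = 12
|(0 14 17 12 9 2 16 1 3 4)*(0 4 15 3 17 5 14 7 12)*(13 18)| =|(0 7 12 9 2 16 1 17)(3 15)(5 14)(13 18)| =8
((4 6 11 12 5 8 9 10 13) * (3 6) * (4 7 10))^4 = (3 5)(4 12)(6 8)(7 10 13)(9 11) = ((3 6 11 12 5 8 9 4)(7 10 13))^4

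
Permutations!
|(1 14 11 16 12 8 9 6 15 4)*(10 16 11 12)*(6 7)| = 18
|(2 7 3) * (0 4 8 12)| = |(0 4 8 12)(2 7 3)| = 12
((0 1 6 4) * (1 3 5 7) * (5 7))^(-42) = ((0 3 7 1 6 4))^(-42) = (7)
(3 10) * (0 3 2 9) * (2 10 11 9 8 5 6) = (0 3 11 9)(2 8 5 6) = [3, 1, 8, 11, 4, 6, 2, 7, 5, 0, 10, 9]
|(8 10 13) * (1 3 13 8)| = |(1 3 13)(8 10)| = 6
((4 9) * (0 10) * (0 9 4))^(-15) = ((0 10 9))^(-15) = (10)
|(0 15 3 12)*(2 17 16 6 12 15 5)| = 14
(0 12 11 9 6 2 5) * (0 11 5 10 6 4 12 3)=(0 3)(2 10 6)(4 12 5 11 9)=[3, 1, 10, 0, 12, 11, 2, 7, 8, 4, 6, 9, 5]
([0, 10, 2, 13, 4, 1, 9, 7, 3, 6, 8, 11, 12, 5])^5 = (1 5 13 3 8 10)(6 9)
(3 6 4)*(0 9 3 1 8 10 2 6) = (0 9 3)(1 8 10 2 6 4) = [9, 8, 6, 0, 1, 5, 4, 7, 10, 3, 2]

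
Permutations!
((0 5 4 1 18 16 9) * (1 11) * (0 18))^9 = (18)(0 1 11 4 5)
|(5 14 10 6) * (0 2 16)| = 12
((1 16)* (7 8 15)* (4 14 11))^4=((1 16)(4 14 11)(7 8 15))^4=(16)(4 14 11)(7 8 15)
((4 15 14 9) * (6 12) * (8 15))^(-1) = (4 9 14 15 8)(6 12)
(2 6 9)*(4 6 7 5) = [0, 1, 7, 3, 6, 4, 9, 5, 8, 2] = (2 7 5 4 6 9)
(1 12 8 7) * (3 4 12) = (1 3 4 12 8 7) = [0, 3, 2, 4, 12, 5, 6, 1, 7, 9, 10, 11, 8]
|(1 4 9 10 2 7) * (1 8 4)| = |(2 7 8 4 9 10)| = 6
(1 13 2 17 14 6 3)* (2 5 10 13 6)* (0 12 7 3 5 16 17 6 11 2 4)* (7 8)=(0 12 8 7 3 1 11 2 6 5 10 13 16 17 14 4)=[12, 11, 6, 1, 0, 10, 5, 3, 7, 9, 13, 2, 8, 16, 4, 15, 17, 14]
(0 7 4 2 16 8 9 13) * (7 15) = (0 15 7 4 2 16 8 9 13) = [15, 1, 16, 3, 2, 5, 6, 4, 9, 13, 10, 11, 12, 0, 14, 7, 8]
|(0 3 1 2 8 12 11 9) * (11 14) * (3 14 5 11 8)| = 21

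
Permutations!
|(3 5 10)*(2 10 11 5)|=6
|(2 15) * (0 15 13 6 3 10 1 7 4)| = 10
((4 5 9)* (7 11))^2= (11)(4 9 5)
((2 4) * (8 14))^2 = (14)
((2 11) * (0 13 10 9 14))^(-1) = (0 14 9 10 13)(2 11)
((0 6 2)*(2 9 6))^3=(0 2)(6 9)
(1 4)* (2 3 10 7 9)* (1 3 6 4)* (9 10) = [0, 1, 6, 9, 3, 5, 4, 10, 8, 2, 7] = (2 6 4 3 9)(7 10)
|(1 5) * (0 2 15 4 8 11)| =|(0 2 15 4 8 11)(1 5)| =6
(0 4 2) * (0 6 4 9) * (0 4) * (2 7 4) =(0 9 2 6)(4 7) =[9, 1, 6, 3, 7, 5, 0, 4, 8, 2]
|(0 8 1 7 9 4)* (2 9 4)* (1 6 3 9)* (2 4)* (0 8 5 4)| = |(0 5 4 8 6 3 9)(1 7 2)| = 21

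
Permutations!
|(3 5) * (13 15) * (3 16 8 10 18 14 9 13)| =10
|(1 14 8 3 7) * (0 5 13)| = 15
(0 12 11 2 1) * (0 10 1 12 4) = (0 4)(1 10)(2 12 11) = [4, 10, 12, 3, 0, 5, 6, 7, 8, 9, 1, 2, 11]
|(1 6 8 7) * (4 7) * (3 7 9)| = |(1 6 8 4 9 3 7)| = 7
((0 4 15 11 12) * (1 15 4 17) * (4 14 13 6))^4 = ((0 17 1 15 11 12)(4 14 13 6))^4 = (0 11 1)(12 15 17)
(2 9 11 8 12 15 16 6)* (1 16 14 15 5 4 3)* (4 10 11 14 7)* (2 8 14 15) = (1 16 6 8 12 5 10 11 14 2 9 15 7 4 3) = [0, 16, 9, 1, 3, 10, 8, 4, 12, 15, 11, 14, 5, 13, 2, 7, 6]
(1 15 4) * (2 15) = (1 2 15 4) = [0, 2, 15, 3, 1, 5, 6, 7, 8, 9, 10, 11, 12, 13, 14, 4]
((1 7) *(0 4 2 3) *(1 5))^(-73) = (0 3 2 4)(1 5 7)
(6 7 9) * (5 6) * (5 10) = (5 6 7 9 10) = [0, 1, 2, 3, 4, 6, 7, 9, 8, 10, 5]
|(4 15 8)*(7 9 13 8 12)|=7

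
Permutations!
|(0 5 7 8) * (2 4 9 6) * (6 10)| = 20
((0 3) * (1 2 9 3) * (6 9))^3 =(0 6)(1 9)(2 3)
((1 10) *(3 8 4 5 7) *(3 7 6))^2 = (10)(3 4 6 8 5)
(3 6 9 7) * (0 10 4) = [10, 1, 2, 6, 0, 5, 9, 3, 8, 7, 4] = (0 10 4)(3 6 9 7)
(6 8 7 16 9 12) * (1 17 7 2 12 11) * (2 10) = (1 17 7 16 9 11)(2 12 6 8 10) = [0, 17, 12, 3, 4, 5, 8, 16, 10, 11, 2, 1, 6, 13, 14, 15, 9, 7]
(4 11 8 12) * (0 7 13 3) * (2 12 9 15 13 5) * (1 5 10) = (0 7 10 1 5 2 12 4 11 8 9 15 13 3) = [7, 5, 12, 0, 11, 2, 6, 10, 9, 15, 1, 8, 4, 3, 14, 13]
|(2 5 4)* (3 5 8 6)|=|(2 8 6 3 5 4)|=6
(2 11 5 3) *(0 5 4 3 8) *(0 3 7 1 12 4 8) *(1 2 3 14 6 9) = [5, 12, 11, 3, 7, 0, 9, 2, 14, 1, 10, 8, 4, 13, 6] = (0 5)(1 12 4 7 2 11 8 14 6 9)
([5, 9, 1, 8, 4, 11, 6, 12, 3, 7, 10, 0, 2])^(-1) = [11, 2, 12, 8, 4, 0, 6, 9, 3, 1, 10, 5, 7]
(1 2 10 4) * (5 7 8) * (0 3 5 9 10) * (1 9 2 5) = (0 3 1 5 7 8 2)(4 9 10) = [3, 5, 0, 1, 9, 7, 6, 8, 2, 10, 4]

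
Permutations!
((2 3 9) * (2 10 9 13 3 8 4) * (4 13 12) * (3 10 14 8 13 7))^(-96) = (2 14 12 10 7)(3 13 8 4 9)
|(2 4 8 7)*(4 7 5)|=6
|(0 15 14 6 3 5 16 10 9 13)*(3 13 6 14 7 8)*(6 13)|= |(0 15 7 8 3 5 16 10 9 13)|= 10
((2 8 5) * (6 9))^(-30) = ((2 8 5)(6 9))^(-30) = (9)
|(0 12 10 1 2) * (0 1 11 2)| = 6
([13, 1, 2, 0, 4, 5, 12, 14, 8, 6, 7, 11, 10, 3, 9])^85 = (0 13 3)(6 12 10 7 14 9)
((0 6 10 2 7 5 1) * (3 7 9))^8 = ((0 6 10 2 9 3 7 5 1))^8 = (0 1 5 7 3 9 2 10 6)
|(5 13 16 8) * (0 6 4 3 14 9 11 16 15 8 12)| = |(0 6 4 3 14 9 11 16 12)(5 13 15 8)| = 36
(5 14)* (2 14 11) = (2 14 5 11) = [0, 1, 14, 3, 4, 11, 6, 7, 8, 9, 10, 2, 12, 13, 5]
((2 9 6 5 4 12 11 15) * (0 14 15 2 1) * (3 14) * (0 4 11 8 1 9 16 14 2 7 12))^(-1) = ((0 3 2 16 14 15 9 6 5 11 7 12 8 1 4))^(-1) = (0 4 1 8 12 7 11 5 6 9 15 14 16 2 3)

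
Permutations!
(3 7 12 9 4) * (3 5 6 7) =(4 5 6 7 12 9) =[0, 1, 2, 3, 5, 6, 7, 12, 8, 4, 10, 11, 9]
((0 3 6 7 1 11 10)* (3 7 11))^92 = (0 7 1 3 6 11 10)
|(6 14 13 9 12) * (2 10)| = |(2 10)(6 14 13 9 12)| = 10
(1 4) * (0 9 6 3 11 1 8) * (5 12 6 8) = [9, 4, 2, 11, 5, 12, 3, 7, 0, 8, 10, 1, 6] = (0 9 8)(1 4 5 12 6 3 11)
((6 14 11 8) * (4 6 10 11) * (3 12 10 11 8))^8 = ((3 12 10 8 11)(4 6 14))^8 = (3 8 12 11 10)(4 14 6)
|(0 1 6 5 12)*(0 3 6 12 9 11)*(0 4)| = |(0 1 12 3 6 5 9 11 4)| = 9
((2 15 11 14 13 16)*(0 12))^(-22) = (2 11 13)(14 16 15)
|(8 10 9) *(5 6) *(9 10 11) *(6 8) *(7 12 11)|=|(5 8 7 12 11 9 6)|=7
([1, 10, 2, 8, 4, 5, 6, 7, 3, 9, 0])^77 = [10, 0, 2, 8, 4, 5, 6, 7, 3, 9, 1]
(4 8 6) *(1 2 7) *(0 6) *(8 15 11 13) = (0 6 4 15 11 13 8)(1 2 7) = [6, 2, 7, 3, 15, 5, 4, 1, 0, 9, 10, 13, 12, 8, 14, 11]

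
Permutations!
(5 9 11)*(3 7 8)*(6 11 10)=(3 7 8)(5 9 10 6 11)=[0, 1, 2, 7, 4, 9, 11, 8, 3, 10, 6, 5]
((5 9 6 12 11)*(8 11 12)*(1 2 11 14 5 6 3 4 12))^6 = (1 5 2 9 11 3 6 4 8 12 14)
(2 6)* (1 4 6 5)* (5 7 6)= (1 4 5)(2 7 6)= [0, 4, 7, 3, 5, 1, 2, 6]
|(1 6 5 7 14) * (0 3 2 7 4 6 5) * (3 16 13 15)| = 12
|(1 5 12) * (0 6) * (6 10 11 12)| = 7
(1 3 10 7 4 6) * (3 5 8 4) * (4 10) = [0, 5, 2, 4, 6, 8, 1, 3, 10, 9, 7] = (1 5 8 10 7 3 4 6)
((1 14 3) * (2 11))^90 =((1 14 3)(2 11))^90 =(14)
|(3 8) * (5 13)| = |(3 8)(5 13)| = 2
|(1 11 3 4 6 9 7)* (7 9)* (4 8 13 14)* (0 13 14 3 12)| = 11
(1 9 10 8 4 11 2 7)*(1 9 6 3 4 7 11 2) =[0, 6, 11, 4, 2, 5, 3, 9, 7, 10, 8, 1] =(1 6 3 4 2 11)(7 9 10 8)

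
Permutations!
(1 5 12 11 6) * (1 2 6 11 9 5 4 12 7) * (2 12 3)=(1 4 3 2 6 12 9 5 7)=[0, 4, 6, 2, 3, 7, 12, 1, 8, 5, 10, 11, 9]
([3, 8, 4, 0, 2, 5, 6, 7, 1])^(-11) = [3, 8, 4, 0, 2, 5, 6, 7, 1]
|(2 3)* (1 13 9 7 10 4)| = 6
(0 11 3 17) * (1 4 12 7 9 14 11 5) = (0 5 1 4 12 7 9 14 11 3 17) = [5, 4, 2, 17, 12, 1, 6, 9, 8, 14, 10, 3, 7, 13, 11, 15, 16, 0]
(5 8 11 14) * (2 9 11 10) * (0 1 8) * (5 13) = (0 1 8 10 2 9 11 14 13 5) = [1, 8, 9, 3, 4, 0, 6, 7, 10, 11, 2, 14, 12, 5, 13]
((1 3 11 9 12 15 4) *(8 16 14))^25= ((1 3 11 9 12 15 4)(8 16 14))^25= (1 12 3 15 11 4 9)(8 16 14)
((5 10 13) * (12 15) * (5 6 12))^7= (5 10 13 6 12 15)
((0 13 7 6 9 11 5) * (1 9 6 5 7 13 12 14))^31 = ((0 12 14 1 9 11 7 5))^31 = (0 5 7 11 9 1 14 12)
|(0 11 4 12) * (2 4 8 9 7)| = |(0 11 8 9 7 2 4 12)| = 8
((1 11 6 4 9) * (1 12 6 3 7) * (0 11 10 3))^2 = ((0 11)(1 10 3 7)(4 9 12 6))^2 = (1 3)(4 12)(6 9)(7 10)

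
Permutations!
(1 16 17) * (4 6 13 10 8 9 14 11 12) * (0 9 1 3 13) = (0 9 14 11 12 4 6)(1 16 17 3 13 10 8) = [9, 16, 2, 13, 6, 5, 0, 7, 1, 14, 8, 12, 4, 10, 11, 15, 17, 3]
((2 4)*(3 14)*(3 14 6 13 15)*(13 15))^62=((2 4)(3 6 15))^62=(3 15 6)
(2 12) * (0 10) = [10, 1, 12, 3, 4, 5, 6, 7, 8, 9, 0, 11, 2] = (0 10)(2 12)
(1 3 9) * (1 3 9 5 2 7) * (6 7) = (1 9 3 5 2 6 7) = [0, 9, 6, 5, 4, 2, 7, 1, 8, 3]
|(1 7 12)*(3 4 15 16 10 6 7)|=9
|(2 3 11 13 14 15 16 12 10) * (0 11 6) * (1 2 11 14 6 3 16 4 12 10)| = |(0 14 15 4 12 1 2 16 10 11 13 6)| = 12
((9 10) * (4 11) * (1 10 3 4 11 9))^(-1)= (11)(1 10)(3 9 4)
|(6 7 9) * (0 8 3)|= |(0 8 3)(6 7 9)|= 3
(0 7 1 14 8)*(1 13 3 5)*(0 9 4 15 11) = [7, 14, 2, 5, 15, 1, 6, 13, 9, 4, 10, 0, 12, 3, 8, 11] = (0 7 13 3 5 1 14 8 9 4 15 11)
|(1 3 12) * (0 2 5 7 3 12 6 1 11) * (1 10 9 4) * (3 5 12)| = |(0 2 12 11)(1 3 6 10 9 4)(5 7)| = 12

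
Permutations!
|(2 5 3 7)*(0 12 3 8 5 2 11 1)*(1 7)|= 4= |(0 12 3 1)(5 8)(7 11)|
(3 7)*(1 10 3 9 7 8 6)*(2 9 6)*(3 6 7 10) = (1 3 8 2 9 10 6) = [0, 3, 9, 8, 4, 5, 1, 7, 2, 10, 6]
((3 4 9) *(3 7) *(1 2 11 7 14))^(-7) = ((1 2 11 7 3 4 9 14))^(-7) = (1 2 11 7 3 4 9 14)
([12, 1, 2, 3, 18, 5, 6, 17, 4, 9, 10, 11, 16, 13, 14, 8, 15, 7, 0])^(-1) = (0 18 4 8 15 16 12)(7 17)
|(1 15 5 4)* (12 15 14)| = |(1 14 12 15 5 4)| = 6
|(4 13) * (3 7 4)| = 4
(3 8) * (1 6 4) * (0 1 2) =(0 1 6 4 2)(3 8) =[1, 6, 0, 8, 2, 5, 4, 7, 3]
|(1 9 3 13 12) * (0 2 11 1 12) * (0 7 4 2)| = |(1 9 3 13 7 4 2 11)| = 8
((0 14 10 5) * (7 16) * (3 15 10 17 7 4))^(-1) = ((0 14 17 7 16 4 3 15 10 5))^(-1) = (0 5 10 15 3 4 16 7 17 14)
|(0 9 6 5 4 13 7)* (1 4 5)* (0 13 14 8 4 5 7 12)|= |(0 9 6 1 5 7 13 12)(4 14 8)|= 24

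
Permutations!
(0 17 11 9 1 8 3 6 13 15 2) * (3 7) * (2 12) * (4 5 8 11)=[17, 11, 0, 6, 5, 8, 13, 3, 7, 1, 10, 9, 2, 15, 14, 12, 16, 4]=(0 17 4 5 8 7 3 6 13 15 12 2)(1 11 9)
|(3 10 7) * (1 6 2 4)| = 12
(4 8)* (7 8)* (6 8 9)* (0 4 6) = (0 4 7 9)(6 8) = [4, 1, 2, 3, 7, 5, 8, 9, 6, 0]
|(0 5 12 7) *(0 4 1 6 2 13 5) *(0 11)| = 8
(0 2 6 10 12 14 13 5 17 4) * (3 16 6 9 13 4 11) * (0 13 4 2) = (2 9 4 13 5 17 11 3 16 6 10 12 14) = [0, 1, 9, 16, 13, 17, 10, 7, 8, 4, 12, 3, 14, 5, 2, 15, 6, 11]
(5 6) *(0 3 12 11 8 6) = (0 3 12 11 8 6 5) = [3, 1, 2, 12, 4, 0, 5, 7, 6, 9, 10, 8, 11]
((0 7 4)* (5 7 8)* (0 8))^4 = (8)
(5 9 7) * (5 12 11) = (5 9 7 12 11) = [0, 1, 2, 3, 4, 9, 6, 12, 8, 7, 10, 5, 11]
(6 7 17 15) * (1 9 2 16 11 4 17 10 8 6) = [0, 9, 16, 3, 17, 5, 7, 10, 6, 2, 8, 4, 12, 13, 14, 1, 11, 15] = (1 9 2 16 11 4 17 15)(6 7 10 8)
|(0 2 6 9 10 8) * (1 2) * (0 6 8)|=|(0 1 2 8 6 9 10)|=7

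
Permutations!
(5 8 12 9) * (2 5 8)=(2 5)(8 12 9)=[0, 1, 5, 3, 4, 2, 6, 7, 12, 8, 10, 11, 9]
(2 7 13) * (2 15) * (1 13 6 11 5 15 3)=(1 13 3)(2 7 6 11 5 15)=[0, 13, 7, 1, 4, 15, 11, 6, 8, 9, 10, 5, 12, 3, 14, 2]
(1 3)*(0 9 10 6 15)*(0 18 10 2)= (0 9 2)(1 3)(6 15 18 10)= [9, 3, 0, 1, 4, 5, 15, 7, 8, 2, 6, 11, 12, 13, 14, 18, 16, 17, 10]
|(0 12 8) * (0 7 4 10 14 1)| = |(0 12 8 7 4 10 14 1)| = 8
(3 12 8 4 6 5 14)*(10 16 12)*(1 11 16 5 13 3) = (1 11 16 12 8 4 6 13 3 10 5 14) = [0, 11, 2, 10, 6, 14, 13, 7, 4, 9, 5, 16, 8, 3, 1, 15, 12]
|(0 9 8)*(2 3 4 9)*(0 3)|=4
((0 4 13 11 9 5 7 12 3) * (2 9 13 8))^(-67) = (0 5 4 7 8 12 2 3 9)(11 13) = ((0 4 8 2 9 5 7 12 3)(11 13))^(-67)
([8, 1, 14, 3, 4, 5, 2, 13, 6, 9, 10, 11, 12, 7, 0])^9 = [14, 1, 6, 3, 4, 5, 8, 13, 0, 9, 10, 11, 12, 7, 2]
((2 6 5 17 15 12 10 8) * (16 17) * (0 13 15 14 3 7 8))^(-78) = (0 15 10 13 12)(2 16 3)(5 14 8)(6 17 7)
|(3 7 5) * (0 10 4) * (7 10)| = |(0 7 5 3 10 4)| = 6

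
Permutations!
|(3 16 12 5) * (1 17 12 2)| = 7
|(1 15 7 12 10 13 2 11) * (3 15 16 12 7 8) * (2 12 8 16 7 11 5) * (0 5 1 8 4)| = |(0 5 2 1 7 11 8 3 15 16 4)(10 13 12)| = 33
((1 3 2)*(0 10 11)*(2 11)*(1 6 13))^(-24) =((0 10 2 6 13 1 3 11))^(-24) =(13)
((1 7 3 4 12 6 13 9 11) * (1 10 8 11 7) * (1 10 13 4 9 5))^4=(1 13 8)(3 9 7)(4 12 6)(5 11 10)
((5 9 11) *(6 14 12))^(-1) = ((5 9 11)(6 14 12))^(-1) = (5 11 9)(6 12 14)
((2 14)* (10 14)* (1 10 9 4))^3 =(1 2)(4 14)(9 10)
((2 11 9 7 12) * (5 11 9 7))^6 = ((2 9 5 11 7 12))^6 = (12)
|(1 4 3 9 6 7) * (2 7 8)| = |(1 4 3 9 6 8 2 7)| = 8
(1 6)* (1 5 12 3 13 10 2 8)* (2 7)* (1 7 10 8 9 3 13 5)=(1 6)(2 9 3 5 12 13 8 7)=[0, 6, 9, 5, 4, 12, 1, 2, 7, 3, 10, 11, 13, 8]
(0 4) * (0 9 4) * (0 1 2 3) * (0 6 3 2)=(0 1)(3 6)(4 9)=[1, 0, 2, 6, 9, 5, 3, 7, 8, 4]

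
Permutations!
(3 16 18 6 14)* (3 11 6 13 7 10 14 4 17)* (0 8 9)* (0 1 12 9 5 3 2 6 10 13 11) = [8, 12, 6, 16, 17, 3, 4, 13, 5, 1, 14, 10, 9, 7, 0, 15, 18, 2, 11] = (0 8 5 3 16 18 11 10 14)(1 12 9)(2 6 4 17)(7 13)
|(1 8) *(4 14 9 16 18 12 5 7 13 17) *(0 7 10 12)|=|(0 7 13 17 4 14 9 16 18)(1 8)(5 10 12)|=18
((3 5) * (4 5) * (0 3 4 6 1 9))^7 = ((0 3 6 1 9)(4 5))^7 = (0 6 9 3 1)(4 5)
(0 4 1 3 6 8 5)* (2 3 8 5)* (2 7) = (0 4 1 8 7 2 3 6 5) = [4, 8, 3, 6, 1, 0, 5, 2, 7]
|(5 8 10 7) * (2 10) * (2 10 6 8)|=6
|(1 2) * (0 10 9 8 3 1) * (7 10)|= |(0 7 10 9 8 3 1 2)|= 8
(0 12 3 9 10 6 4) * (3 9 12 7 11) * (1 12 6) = (0 7 11 3 6 4)(1 12 9 10) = [7, 12, 2, 6, 0, 5, 4, 11, 8, 10, 1, 3, 9]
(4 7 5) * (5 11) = [0, 1, 2, 3, 7, 4, 6, 11, 8, 9, 10, 5] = (4 7 11 5)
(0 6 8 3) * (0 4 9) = (0 6 8 3 4 9) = [6, 1, 2, 4, 9, 5, 8, 7, 3, 0]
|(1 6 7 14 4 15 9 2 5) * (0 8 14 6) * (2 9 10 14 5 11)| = 4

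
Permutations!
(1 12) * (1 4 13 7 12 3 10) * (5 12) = (1 3 10)(4 13 7 5 12) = [0, 3, 2, 10, 13, 12, 6, 5, 8, 9, 1, 11, 4, 7]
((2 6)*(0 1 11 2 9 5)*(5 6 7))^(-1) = ((0 1 11 2 7 5)(6 9))^(-1) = (0 5 7 2 11 1)(6 9)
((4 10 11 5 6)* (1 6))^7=((1 6 4 10 11 5))^7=(1 6 4 10 11 5)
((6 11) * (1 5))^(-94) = (11)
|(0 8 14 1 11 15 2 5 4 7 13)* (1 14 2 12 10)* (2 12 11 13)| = |(0 8 12 10 1 13)(2 5 4 7)(11 15)| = 12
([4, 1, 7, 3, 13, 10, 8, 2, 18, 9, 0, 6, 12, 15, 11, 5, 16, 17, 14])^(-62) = [5, 1, 2, 3, 10, 13, 14, 7, 11, 9, 15, 18, 12, 0, 8, 4, 16, 17, 6]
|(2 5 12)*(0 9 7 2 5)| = 4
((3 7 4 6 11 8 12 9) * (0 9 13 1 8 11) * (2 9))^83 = (0 6 4 7 3 9 2)(1 13 12 8)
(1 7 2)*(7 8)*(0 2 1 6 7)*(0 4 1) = (0 2 6 7)(1 8 4) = [2, 8, 6, 3, 1, 5, 7, 0, 4]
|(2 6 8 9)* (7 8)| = |(2 6 7 8 9)| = 5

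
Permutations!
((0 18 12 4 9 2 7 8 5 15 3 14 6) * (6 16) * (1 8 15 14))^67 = ((0 18 12 4 9 2 7 15 3 1 8 5 14 16 6))^67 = (0 15 6 7 16 2 14 9 5 4 8 12 1 18 3)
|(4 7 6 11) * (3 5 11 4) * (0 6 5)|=7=|(0 6 4 7 5 11 3)|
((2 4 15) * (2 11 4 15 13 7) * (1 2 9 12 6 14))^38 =(1 13 14 4 6 11 12 15 9 2 7)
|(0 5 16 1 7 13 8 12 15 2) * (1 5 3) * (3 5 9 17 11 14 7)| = 26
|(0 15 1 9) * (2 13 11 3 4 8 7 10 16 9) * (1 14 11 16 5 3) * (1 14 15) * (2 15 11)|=18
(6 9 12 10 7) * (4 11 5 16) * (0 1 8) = (0 1 8)(4 11 5 16)(6 9 12 10 7) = [1, 8, 2, 3, 11, 16, 9, 6, 0, 12, 7, 5, 10, 13, 14, 15, 4]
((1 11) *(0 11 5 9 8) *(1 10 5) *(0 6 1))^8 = ((0 11 10 5 9 8 6 1))^8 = (11)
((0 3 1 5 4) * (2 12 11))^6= (12)(0 3 1 5 4)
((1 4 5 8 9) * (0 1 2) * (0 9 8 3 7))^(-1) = ((0 1 4 5 3 7)(2 9))^(-1) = (0 7 3 5 4 1)(2 9)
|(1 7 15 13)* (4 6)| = 4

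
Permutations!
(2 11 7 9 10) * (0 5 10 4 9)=(0 5 10 2 11 7)(4 9)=[5, 1, 11, 3, 9, 10, 6, 0, 8, 4, 2, 7]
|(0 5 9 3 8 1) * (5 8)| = |(0 8 1)(3 5 9)| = 3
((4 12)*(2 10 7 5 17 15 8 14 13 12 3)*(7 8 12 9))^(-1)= (2 3 4 12 15 17 5 7 9 13 14 8 10)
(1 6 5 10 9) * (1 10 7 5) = [0, 6, 2, 3, 4, 7, 1, 5, 8, 10, 9] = (1 6)(5 7)(9 10)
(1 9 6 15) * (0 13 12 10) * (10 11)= (0 13 12 11 10)(1 9 6 15)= [13, 9, 2, 3, 4, 5, 15, 7, 8, 6, 0, 10, 11, 12, 14, 1]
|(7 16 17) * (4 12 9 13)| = 12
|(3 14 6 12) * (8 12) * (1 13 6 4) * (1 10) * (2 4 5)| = |(1 13 6 8 12 3 14 5 2 4 10)| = 11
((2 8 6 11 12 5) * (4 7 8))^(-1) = ((2 4 7 8 6 11 12 5))^(-1) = (2 5 12 11 6 8 7 4)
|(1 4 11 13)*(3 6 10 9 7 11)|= |(1 4 3 6 10 9 7 11 13)|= 9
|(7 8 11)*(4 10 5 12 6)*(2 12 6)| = 12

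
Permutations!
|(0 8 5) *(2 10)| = |(0 8 5)(2 10)| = 6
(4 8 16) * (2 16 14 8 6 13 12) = (2 16 4 6 13 12)(8 14) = [0, 1, 16, 3, 6, 5, 13, 7, 14, 9, 10, 11, 2, 12, 8, 15, 4]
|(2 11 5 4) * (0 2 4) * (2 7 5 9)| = 3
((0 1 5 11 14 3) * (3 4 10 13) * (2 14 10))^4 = (0 10 1 13 5 3 11)(2 14 4)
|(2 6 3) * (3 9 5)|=5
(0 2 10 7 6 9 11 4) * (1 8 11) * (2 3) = (0 3 2 10 7 6 9 1 8 11 4) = [3, 8, 10, 2, 0, 5, 9, 6, 11, 1, 7, 4]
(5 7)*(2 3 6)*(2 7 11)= (2 3 6 7 5 11)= [0, 1, 3, 6, 4, 11, 7, 5, 8, 9, 10, 2]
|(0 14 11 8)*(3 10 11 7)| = |(0 14 7 3 10 11 8)| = 7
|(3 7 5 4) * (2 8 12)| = |(2 8 12)(3 7 5 4)| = 12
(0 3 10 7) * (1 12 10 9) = [3, 12, 2, 9, 4, 5, 6, 0, 8, 1, 7, 11, 10] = (0 3 9 1 12 10 7)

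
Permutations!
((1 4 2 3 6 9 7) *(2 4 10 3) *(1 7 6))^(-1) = ((1 10 3)(6 9))^(-1) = (1 3 10)(6 9)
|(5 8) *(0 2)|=2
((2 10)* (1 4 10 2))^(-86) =((1 4 10))^(-86) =(1 4 10)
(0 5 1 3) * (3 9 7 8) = [5, 9, 2, 0, 4, 1, 6, 8, 3, 7] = (0 5 1 9 7 8 3)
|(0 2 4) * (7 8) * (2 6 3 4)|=|(0 6 3 4)(7 8)|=4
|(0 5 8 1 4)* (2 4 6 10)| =|(0 5 8 1 6 10 2 4)| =8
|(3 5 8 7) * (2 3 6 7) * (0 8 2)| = 6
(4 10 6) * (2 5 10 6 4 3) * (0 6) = (0 6 3 2 5 10 4) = [6, 1, 5, 2, 0, 10, 3, 7, 8, 9, 4]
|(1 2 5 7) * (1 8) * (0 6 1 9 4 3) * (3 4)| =9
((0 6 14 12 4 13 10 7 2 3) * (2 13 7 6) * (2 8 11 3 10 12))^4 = ((0 8 11 3)(2 10 6 14)(4 7 13 12))^4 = (14)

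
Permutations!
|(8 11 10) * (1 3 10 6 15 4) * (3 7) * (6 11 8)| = |(1 7 3 10 6 15 4)| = 7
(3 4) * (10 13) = (3 4)(10 13) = [0, 1, 2, 4, 3, 5, 6, 7, 8, 9, 13, 11, 12, 10]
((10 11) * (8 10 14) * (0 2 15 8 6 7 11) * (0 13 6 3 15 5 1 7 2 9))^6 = (1 8)(2 3)(5 15)(6 14)(7 10)(11 13)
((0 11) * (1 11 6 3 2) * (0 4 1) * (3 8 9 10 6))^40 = ((0 3 2)(1 11 4)(6 8 9 10))^40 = (0 3 2)(1 11 4)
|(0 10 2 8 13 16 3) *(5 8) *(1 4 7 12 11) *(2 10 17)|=40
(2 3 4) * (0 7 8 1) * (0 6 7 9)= [9, 6, 3, 4, 2, 5, 7, 8, 1, 0]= (0 9)(1 6 7 8)(2 3 4)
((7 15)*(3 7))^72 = (15)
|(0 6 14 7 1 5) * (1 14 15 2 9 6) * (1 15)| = 14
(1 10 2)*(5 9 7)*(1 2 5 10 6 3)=(1 6 3)(5 9 7 10)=[0, 6, 2, 1, 4, 9, 3, 10, 8, 7, 5]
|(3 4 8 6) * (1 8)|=5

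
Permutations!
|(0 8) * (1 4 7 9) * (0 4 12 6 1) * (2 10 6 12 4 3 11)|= 11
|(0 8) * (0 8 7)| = |(8)(0 7)| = 2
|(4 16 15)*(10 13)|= 6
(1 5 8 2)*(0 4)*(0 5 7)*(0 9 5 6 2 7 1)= (0 4 6 2)(5 8 7 9)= [4, 1, 0, 3, 6, 8, 2, 9, 7, 5]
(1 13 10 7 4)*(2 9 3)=(1 13 10 7 4)(2 9 3)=[0, 13, 9, 2, 1, 5, 6, 4, 8, 3, 7, 11, 12, 10]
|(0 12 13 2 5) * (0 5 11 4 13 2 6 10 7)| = |(0 12 2 11 4 13 6 10 7)| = 9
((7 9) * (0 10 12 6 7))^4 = (0 7 12)(6 10 9)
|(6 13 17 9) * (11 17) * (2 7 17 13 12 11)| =|(2 7 17 9 6 12 11 13)| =8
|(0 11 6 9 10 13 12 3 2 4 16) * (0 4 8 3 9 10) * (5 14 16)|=|(0 11 6 10 13 12 9)(2 8 3)(4 5 14 16)|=84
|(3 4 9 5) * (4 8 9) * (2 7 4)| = 12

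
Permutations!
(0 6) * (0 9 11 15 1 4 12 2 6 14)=[14, 4, 6, 3, 12, 5, 9, 7, 8, 11, 10, 15, 2, 13, 0, 1]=(0 14)(1 4 12 2 6 9 11 15)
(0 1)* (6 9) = [1, 0, 2, 3, 4, 5, 9, 7, 8, 6] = (0 1)(6 9)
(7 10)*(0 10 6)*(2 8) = (0 10 7 6)(2 8) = [10, 1, 8, 3, 4, 5, 0, 6, 2, 9, 7]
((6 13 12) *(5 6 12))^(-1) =((5 6 13))^(-1) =(5 13 6)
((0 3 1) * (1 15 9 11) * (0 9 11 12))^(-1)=((0 3 15 11 1 9 12))^(-1)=(0 12 9 1 11 15 3)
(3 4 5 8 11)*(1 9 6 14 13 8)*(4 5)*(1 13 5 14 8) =(1 9 6 8 11 3 14 5 13) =[0, 9, 2, 14, 4, 13, 8, 7, 11, 6, 10, 3, 12, 1, 5]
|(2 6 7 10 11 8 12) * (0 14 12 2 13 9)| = |(0 14 12 13 9)(2 6 7 10 11 8)| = 30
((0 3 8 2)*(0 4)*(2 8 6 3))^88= (8)(0 2 4)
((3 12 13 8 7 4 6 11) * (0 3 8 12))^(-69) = (0 3)(4 6 11 8 7)(12 13)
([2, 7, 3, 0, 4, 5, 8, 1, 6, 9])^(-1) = (9)(0 3 2)(1 7)(6 8)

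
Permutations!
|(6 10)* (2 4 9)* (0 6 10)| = |(10)(0 6)(2 4 9)| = 6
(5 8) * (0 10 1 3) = [10, 3, 2, 0, 4, 8, 6, 7, 5, 9, 1] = (0 10 1 3)(5 8)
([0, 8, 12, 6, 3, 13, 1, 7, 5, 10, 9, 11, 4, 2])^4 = (1 2 6 13 3 5 4 8 12)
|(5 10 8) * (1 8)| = 4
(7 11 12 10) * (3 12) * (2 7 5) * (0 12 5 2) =(0 12 10 2 7 11 3 5) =[12, 1, 7, 5, 4, 0, 6, 11, 8, 9, 2, 3, 10]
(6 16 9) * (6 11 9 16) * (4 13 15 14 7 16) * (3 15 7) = [0, 1, 2, 15, 13, 5, 6, 16, 8, 11, 10, 9, 12, 7, 3, 14, 4] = (3 15 14)(4 13 7 16)(9 11)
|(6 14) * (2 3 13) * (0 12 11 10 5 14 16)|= 24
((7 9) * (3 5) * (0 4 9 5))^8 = ((0 4 9 7 5 3))^8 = (0 9 5)(3 4 7)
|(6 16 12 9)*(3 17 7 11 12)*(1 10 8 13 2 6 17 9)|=|(1 10 8 13 2 6 16 3 9 17 7 11 12)|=13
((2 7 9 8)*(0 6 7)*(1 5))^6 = (9)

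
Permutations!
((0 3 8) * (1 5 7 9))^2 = ((0 3 8)(1 5 7 9))^2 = (0 8 3)(1 7)(5 9)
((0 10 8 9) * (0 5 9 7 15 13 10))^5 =((5 9)(7 15 13 10 8))^5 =(15)(5 9)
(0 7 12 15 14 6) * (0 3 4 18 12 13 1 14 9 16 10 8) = (0 7 13 1 14 6 3 4 18 12 15 9 16 10 8) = [7, 14, 2, 4, 18, 5, 3, 13, 0, 16, 8, 11, 15, 1, 6, 9, 10, 17, 12]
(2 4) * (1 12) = [0, 12, 4, 3, 2, 5, 6, 7, 8, 9, 10, 11, 1] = (1 12)(2 4)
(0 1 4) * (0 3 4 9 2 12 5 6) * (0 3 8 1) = (1 9 2 12 5 6 3 4 8) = [0, 9, 12, 4, 8, 6, 3, 7, 1, 2, 10, 11, 5]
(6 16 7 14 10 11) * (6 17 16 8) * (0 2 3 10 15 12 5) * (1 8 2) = (0 1 8 6 2 3 10 11 17 16 7 14 15 12 5) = [1, 8, 3, 10, 4, 0, 2, 14, 6, 9, 11, 17, 5, 13, 15, 12, 7, 16]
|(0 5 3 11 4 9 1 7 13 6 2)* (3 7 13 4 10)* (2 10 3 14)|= 22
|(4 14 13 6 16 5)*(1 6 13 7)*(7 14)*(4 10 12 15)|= |(1 6 16 5 10 12 15 4 7)|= 9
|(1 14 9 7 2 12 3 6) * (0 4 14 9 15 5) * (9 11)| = 40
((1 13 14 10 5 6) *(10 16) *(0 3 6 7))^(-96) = (0 13 5 6 16)(1 10 3 14 7)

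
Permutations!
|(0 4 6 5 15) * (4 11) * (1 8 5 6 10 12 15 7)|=|(0 11 4 10 12 15)(1 8 5 7)|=12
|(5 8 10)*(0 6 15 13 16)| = 15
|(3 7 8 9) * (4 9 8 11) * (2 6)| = 10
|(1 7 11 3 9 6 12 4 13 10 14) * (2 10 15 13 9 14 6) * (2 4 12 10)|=10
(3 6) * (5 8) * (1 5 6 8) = (1 5)(3 8 6) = [0, 5, 2, 8, 4, 1, 3, 7, 6]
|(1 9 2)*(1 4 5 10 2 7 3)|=|(1 9 7 3)(2 4 5 10)|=4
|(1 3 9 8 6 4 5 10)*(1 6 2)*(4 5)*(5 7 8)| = 9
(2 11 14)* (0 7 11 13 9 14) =(0 7 11)(2 13 9 14) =[7, 1, 13, 3, 4, 5, 6, 11, 8, 14, 10, 0, 12, 9, 2]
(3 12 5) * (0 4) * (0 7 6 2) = (0 4 7 6 2)(3 12 5) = [4, 1, 0, 12, 7, 3, 2, 6, 8, 9, 10, 11, 5]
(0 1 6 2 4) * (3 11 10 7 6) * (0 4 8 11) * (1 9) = (0 9 1 3)(2 8 11 10 7 6) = [9, 3, 8, 0, 4, 5, 2, 6, 11, 1, 7, 10]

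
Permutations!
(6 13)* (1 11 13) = (1 11 13 6) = [0, 11, 2, 3, 4, 5, 1, 7, 8, 9, 10, 13, 12, 6]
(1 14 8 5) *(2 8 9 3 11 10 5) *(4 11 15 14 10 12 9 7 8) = (1 10 5)(2 4 11 12 9 3 15 14 7 8) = [0, 10, 4, 15, 11, 1, 6, 8, 2, 3, 5, 12, 9, 13, 7, 14]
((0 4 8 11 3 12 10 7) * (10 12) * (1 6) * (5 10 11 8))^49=((12)(0 4 5 10 7)(1 6)(3 11))^49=(12)(0 7 10 5 4)(1 6)(3 11)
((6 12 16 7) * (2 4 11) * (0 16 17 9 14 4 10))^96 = ((0 16 7 6 12 17 9 14 4 11 2 10))^96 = (17)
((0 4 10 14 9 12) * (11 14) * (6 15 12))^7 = (0 15 9 11 4 12 6 14 10)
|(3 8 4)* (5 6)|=6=|(3 8 4)(5 6)|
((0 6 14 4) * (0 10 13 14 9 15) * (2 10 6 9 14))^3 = (15) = ((0 9 15)(2 10 13)(4 6 14))^3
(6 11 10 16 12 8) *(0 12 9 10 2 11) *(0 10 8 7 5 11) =(0 12 7 5 11 2)(6 10 16 9 8) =[12, 1, 0, 3, 4, 11, 10, 5, 6, 8, 16, 2, 7, 13, 14, 15, 9]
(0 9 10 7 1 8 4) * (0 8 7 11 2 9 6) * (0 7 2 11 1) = (11)(0 6 7)(1 2 9 10)(4 8) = [6, 2, 9, 3, 8, 5, 7, 0, 4, 10, 1, 11]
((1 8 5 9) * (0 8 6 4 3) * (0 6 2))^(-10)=(0 5 1)(2 8 9)(3 4 6)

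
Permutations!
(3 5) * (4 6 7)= [0, 1, 2, 5, 6, 3, 7, 4]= (3 5)(4 6 7)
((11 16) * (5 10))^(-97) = ((5 10)(11 16))^(-97) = (5 10)(11 16)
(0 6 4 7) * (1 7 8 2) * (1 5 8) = (0 6 4 1 7)(2 5 8) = [6, 7, 5, 3, 1, 8, 4, 0, 2]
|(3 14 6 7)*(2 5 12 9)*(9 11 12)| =|(2 5 9)(3 14 6 7)(11 12)| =12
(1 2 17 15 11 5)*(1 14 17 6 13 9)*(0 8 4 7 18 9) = (0 8 4 7 18 9 1 2 6 13)(5 14 17 15 11) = [8, 2, 6, 3, 7, 14, 13, 18, 4, 1, 10, 5, 12, 0, 17, 11, 16, 15, 9]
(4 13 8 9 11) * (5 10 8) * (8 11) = (4 13 5 10 11)(8 9) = [0, 1, 2, 3, 13, 10, 6, 7, 9, 8, 11, 4, 12, 5]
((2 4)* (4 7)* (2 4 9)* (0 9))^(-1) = (0 7 2 9)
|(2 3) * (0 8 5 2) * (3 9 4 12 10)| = 9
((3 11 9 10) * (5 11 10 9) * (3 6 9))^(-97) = (3 9 6 10)(5 11)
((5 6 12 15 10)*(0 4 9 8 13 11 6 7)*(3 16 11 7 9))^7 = (0 15)(3 5)(4 10)(6 13)(7 12)(8 11)(9 16)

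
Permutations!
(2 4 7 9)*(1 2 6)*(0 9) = (0 9 6 1 2 4 7) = [9, 2, 4, 3, 7, 5, 1, 0, 8, 6]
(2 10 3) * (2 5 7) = (2 10 3 5 7) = [0, 1, 10, 5, 4, 7, 6, 2, 8, 9, 3]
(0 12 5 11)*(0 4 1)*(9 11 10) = (0 12 5 10 9 11 4 1) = [12, 0, 2, 3, 1, 10, 6, 7, 8, 11, 9, 4, 5]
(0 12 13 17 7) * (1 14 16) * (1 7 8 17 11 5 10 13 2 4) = (0 12 2 4 1 14 16 7)(5 10 13 11)(8 17) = [12, 14, 4, 3, 1, 10, 6, 0, 17, 9, 13, 5, 2, 11, 16, 15, 7, 8]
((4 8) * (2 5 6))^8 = (8)(2 6 5)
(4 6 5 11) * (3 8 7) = (3 8 7)(4 6 5 11) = [0, 1, 2, 8, 6, 11, 5, 3, 7, 9, 10, 4]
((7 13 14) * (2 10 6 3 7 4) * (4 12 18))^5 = ((2 10 6 3 7 13 14 12 18 4))^5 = (2 13)(3 18)(4 7)(6 12)(10 14)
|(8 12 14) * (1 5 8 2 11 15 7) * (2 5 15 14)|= 6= |(1 15 7)(2 11 14 5 8 12)|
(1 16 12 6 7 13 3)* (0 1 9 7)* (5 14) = (0 1 16 12 6)(3 9 7 13)(5 14) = [1, 16, 2, 9, 4, 14, 0, 13, 8, 7, 10, 11, 6, 3, 5, 15, 12]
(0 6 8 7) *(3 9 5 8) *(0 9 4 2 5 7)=(0 6 3 4 2 5 8)(7 9)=[6, 1, 5, 4, 2, 8, 3, 9, 0, 7]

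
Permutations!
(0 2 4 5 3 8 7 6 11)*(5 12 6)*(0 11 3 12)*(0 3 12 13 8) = (0 2 4 3)(5 13 8 7)(6 12) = [2, 1, 4, 0, 3, 13, 12, 5, 7, 9, 10, 11, 6, 8]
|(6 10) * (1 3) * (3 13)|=|(1 13 3)(6 10)|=6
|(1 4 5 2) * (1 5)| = |(1 4)(2 5)| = 2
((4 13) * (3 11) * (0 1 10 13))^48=(0 13 1 4 10)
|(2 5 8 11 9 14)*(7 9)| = |(2 5 8 11 7 9 14)| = 7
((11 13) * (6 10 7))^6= ((6 10 7)(11 13))^6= (13)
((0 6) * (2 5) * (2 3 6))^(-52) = ((0 2 5 3 6))^(-52) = (0 3 2 6 5)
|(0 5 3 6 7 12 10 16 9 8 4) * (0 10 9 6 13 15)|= 40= |(0 5 3 13 15)(4 10 16 6 7 12 9 8)|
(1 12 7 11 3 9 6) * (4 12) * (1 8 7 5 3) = (1 4 12 5 3 9 6 8 7 11) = [0, 4, 2, 9, 12, 3, 8, 11, 7, 6, 10, 1, 5]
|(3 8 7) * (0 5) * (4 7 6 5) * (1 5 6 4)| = 12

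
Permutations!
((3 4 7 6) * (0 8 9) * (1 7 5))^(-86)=(0 8 9)(1 4 6)(3 7 5)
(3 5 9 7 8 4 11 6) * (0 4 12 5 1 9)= [4, 9, 2, 1, 11, 0, 3, 8, 12, 7, 10, 6, 5]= (0 4 11 6 3 1 9 7 8 12 5)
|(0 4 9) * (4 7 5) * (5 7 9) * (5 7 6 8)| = 10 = |(0 9)(4 7 6 8 5)|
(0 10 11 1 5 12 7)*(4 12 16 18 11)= (0 10 4 12 7)(1 5 16 18 11)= [10, 5, 2, 3, 12, 16, 6, 0, 8, 9, 4, 1, 7, 13, 14, 15, 18, 17, 11]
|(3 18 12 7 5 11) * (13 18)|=7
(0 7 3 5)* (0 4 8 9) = [7, 1, 2, 5, 8, 4, 6, 3, 9, 0] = (0 7 3 5 4 8 9)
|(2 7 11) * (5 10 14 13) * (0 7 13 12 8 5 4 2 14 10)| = |(0 7 11 14 12 8 5)(2 13 4)| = 21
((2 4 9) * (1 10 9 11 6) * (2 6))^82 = (1 9)(2 4 11)(6 10)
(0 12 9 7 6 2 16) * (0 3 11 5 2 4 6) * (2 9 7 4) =(0 12 7)(2 16 3 11 5 9 4 6) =[12, 1, 16, 11, 6, 9, 2, 0, 8, 4, 10, 5, 7, 13, 14, 15, 3]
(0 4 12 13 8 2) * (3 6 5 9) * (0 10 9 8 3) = (0 4 12 13 3 6 5 8 2 10 9) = [4, 1, 10, 6, 12, 8, 5, 7, 2, 0, 9, 11, 13, 3]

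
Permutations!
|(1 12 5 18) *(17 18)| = |(1 12 5 17 18)| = 5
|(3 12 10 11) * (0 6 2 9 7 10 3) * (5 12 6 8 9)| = 30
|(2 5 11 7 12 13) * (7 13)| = 4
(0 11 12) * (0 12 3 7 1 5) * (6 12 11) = [6, 5, 2, 7, 4, 0, 12, 1, 8, 9, 10, 3, 11] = (0 6 12 11 3 7 1 5)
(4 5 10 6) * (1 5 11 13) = (1 5 10 6 4 11 13) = [0, 5, 2, 3, 11, 10, 4, 7, 8, 9, 6, 13, 12, 1]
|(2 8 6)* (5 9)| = 6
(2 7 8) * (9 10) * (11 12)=[0, 1, 7, 3, 4, 5, 6, 8, 2, 10, 9, 12, 11]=(2 7 8)(9 10)(11 12)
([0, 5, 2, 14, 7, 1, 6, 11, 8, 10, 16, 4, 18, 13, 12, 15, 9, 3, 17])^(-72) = (3 18 14 17 12)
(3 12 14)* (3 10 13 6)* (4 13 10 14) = (14)(3 12 4 13 6) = [0, 1, 2, 12, 13, 5, 3, 7, 8, 9, 10, 11, 4, 6, 14]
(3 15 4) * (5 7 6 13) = (3 15 4)(5 7 6 13) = [0, 1, 2, 15, 3, 7, 13, 6, 8, 9, 10, 11, 12, 5, 14, 4]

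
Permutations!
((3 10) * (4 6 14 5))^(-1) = (3 10)(4 5 14 6) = ((3 10)(4 6 14 5))^(-1)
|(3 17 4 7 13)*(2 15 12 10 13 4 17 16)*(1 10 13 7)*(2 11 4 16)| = |(17)(1 10 7 16 11 4)(2 15 12 13 3)| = 30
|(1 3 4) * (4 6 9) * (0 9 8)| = 7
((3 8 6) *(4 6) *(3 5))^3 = ((3 8 4 6 5))^3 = (3 6 8 5 4)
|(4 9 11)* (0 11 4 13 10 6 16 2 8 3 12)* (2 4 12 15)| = |(0 11 13 10 6 16 4 9 12)(2 8 3 15)| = 36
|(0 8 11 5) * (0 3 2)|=6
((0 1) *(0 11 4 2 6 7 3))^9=(0 1 11 4 2 6 7 3)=((0 1 11 4 2 6 7 3))^9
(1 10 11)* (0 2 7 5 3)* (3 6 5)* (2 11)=(0 11 1 10 2 7 3)(5 6)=[11, 10, 7, 0, 4, 6, 5, 3, 8, 9, 2, 1]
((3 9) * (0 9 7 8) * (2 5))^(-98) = (0 3 8 9 7)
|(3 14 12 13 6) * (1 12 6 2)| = |(1 12 13 2)(3 14 6)| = 12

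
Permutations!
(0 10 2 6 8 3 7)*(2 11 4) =(0 10 11 4 2 6 8 3 7) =[10, 1, 6, 7, 2, 5, 8, 0, 3, 9, 11, 4]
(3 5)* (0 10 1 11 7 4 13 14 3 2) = (0 10 1 11 7 4 13 14 3 5 2) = [10, 11, 0, 5, 13, 2, 6, 4, 8, 9, 1, 7, 12, 14, 3]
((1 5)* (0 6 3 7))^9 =(0 6 3 7)(1 5)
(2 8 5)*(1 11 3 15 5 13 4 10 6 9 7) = (1 11 3 15 5 2 8 13 4 10 6 9 7) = [0, 11, 8, 15, 10, 2, 9, 1, 13, 7, 6, 3, 12, 4, 14, 5]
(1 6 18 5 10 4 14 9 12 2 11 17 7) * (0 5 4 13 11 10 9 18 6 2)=(0 5 9 12)(1 2 10 13 11 17 7)(4 14 18)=[5, 2, 10, 3, 14, 9, 6, 1, 8, 12, 13, 17, 0, 11, 18, 15, 16, 7, 4]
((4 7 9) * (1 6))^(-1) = (1 6)(4 9 7)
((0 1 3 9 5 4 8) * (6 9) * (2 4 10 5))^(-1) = (0 8 4 2 9 6 3 1)(5 10)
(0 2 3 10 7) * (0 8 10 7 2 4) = (0 4)(2 3 7 8 10) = [4, 1, 3, 7, 0, 5, 6, 8, 10, 9, 2]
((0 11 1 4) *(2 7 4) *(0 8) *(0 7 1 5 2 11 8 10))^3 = (0 4 8 10 7)(1 2 5 11)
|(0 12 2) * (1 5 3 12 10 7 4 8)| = |(0 10 7 4 8 1 5 3 12 2)| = 10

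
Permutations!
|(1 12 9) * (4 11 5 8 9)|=7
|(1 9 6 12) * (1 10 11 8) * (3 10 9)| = |(1 3 10 11 8)(6 12 9)| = 15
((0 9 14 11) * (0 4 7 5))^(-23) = (0 7 11 9 5 4 14)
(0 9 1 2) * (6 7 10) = (0 9 1 2)(6 7 10) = [9, 2, 0, 3, 4, 5, 7, 10, 8, 1, 6]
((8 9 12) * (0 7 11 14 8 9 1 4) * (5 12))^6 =(0 4 1 8 14 11 7)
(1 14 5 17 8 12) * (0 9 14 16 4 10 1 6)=(0 9 14 5 17 8 12 6)(1 16 4 10)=[9, 16, 2, 3, 10, 17, 0, 7, 12, 14, 1, 11, 6, 13, 5, 15, 4, 8]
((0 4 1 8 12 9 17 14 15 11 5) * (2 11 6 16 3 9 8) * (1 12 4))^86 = (0 1 2 11 5)(3 17 15 16 9 14 6)(4 8 12)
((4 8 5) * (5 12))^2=(4 12)(5 8)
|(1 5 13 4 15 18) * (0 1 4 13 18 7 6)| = 8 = |(0 1 5 18 4 15 7 6)|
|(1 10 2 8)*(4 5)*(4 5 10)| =5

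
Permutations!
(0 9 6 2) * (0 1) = [9, 0, 1, 3, 4, 5, 2, 7, 8, 6] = (0 9 6 2 1)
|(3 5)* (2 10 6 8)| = |(2 10 6 8)(3 5)| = 4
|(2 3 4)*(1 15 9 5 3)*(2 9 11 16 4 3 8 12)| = 10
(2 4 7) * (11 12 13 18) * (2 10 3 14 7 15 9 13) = (2 4 15 9 13 18 11 12)(3 14 7 10) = [0, 1, 4, 14, 15, 5, 6, 10, 8, 13, 3, 12, 2, 18, 7, 9, 16, 17, 11]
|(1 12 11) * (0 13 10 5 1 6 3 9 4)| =|(0 13 10 5 1 12 11 6 3 9 4)| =11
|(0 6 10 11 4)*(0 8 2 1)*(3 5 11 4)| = |(0 6 10 4 8 2 1)(3 5 11)| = 21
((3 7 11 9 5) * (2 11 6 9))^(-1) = ((2 11)(3 7 6 9 5))^(-1) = (2 11)(3 5 9 6 7)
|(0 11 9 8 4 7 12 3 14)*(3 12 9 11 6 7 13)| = 9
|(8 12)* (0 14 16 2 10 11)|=|(0 14 16 2 10 11)(8 12)|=6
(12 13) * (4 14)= [0, 1, 2, 3, 14, 5, 6, 7, 8, 9, 10, 11, 13, 12, 4]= (4 14)(12 13)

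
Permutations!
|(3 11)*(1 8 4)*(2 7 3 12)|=15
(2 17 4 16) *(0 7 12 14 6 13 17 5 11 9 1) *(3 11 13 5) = [7, 0, 3, 11, 16, 13, 5, 12, 8, 1, 10, 9, 14, 17, 6, 15, 2, 4] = (0 7 12 14 6 5 13 17 4 16 2 3 11 9 1)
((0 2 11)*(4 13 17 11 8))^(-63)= ((0 2 8 4 13 17 11))^(-63)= (17)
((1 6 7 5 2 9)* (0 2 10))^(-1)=(0 10 5 7 6 1 9 2)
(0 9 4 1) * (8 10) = [9, 0, 2, 3, 1, 5, 6, 7, 10, 4, 8] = (0 9 4 1)(8 10)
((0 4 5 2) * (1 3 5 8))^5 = (0 5 1 4 2 3 8)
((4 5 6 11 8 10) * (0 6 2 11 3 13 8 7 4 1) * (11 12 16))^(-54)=((0 6 3 13 8 10 1)(2 12 16 11 7 4 5))^(-54)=(0 3 8 1 6 13 10)(2 16 7 5 12 11 4)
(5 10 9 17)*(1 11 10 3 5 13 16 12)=(1 11 10 9 17 13 16 12)(3 5)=[0, 11, 2, 5, 4, 3, 6, 7, 8, 17, 9, 10, 1, 16, 14, 15, 12, 13]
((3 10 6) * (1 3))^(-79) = (1 3 10 6)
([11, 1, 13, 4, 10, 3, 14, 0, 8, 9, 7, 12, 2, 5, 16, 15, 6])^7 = [4, 1, 0, 2, 13, 12, 14, 3, 8, 9, 5, 10, 7, 11, 16, 15, 6]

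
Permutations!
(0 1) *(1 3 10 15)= (0 3 10 15 1)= [3, 0, 2, 10, 4, 5, 6, 7, 8, 9, 15, 11, 12, 13, 14, 1]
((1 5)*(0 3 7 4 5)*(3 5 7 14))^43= ((0 5 1)(3 14)(4 7))^43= (0 5 1)(3 14)(4 7)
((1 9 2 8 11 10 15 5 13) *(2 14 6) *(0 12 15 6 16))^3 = ((0 12 15 5 13 1 9 14 16)(2 8 11 10 6))^3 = (0 5 9)(1 16 15)(2 10 8 6 11)(12 13 14)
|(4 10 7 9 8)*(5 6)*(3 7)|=6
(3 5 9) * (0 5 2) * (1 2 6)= (0 5 9 3 6 1 2)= [5, 2, 0, 6, 4, 9, 1, 7, 8, 3]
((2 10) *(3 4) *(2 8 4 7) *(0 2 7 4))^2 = (0 10)(2 8)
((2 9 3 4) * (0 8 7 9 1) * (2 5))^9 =((0 8 7 9 3 4 5 2 1))^9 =(9)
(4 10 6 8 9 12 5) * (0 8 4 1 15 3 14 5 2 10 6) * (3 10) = (0 8 9 12 2 3 14 5 1 15 10)(4 6) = [8, 15, 3, 14, 6, 1, 4, 7, 9, 12, 0, 11, 2, 13, 5, 10]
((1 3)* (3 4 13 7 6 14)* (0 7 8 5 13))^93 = ((0 7 6 14 3 1 4)(5 13 8))^93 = (0 6 3 4 7 14 1)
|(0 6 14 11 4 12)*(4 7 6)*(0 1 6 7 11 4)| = |(1 6 14 4 12)| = 5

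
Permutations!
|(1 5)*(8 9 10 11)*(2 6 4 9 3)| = |(1 5)(2 6 4 9 10 11 8 3)| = 8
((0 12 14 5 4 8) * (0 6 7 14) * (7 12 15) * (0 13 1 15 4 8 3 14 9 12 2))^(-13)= (0 14 6 4 5 2 3 8)(1 13 12 9 7 15)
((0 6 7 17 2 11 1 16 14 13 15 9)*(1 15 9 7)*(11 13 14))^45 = (0 6 1 16 11 15 7 17 2 13 9)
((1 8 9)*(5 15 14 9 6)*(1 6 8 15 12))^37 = (1 14 6 12 15 9 5)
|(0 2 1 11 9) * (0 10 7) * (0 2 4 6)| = |(0 4 6)(1 11 9 10 7 2)| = 6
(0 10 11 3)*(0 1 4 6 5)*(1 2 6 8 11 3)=(0 10 3 2 6 5)(1 4 8 11)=[10, 4, 6, 2, 8, 0, 5, 7, 11, 9, 3, 1]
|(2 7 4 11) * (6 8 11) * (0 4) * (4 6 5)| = 6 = |(0 6 8 11 2 7)(4 5)|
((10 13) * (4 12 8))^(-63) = ((4 12 8)(10 13))^(-63) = (10 13)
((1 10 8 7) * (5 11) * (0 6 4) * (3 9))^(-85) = (0 4 6)(1 7 8 10)(3 9)(5 11)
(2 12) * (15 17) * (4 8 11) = (2 12)(4 8 11)(15 17) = [0, 1, 12, 3, 8, 5, 6, 7, 11, 9, 10, 4, 2, 13, 14, 17, 16, 15]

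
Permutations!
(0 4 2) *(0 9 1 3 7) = [4, 3, 9, 7, 2, 5, 6, 0, 8, 1] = (0 4 2 9 1 3 7)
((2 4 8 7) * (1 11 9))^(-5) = ((1 11 9)(2 4 8 7))^(-5) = (1 11 9)(2 7 8 4)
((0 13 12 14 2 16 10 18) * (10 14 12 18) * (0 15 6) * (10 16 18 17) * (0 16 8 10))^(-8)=(0 13 17)(2 16 15)(6 18 14)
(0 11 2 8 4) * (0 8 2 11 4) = (11)(0 4 8) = [4, 1, 2, 3, 8, 5, 6, 7, 0, 9, 10, 11]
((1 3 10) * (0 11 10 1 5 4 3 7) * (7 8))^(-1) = (0 7 8 1 3 4 5 10 11)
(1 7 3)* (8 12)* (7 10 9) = [0, 10, 2, 1, 4, 5, 6, 3, 12, 7, 9, 11, 8] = (1 10 9 7 3)(8 12)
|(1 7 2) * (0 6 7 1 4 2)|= |(0 6 7)(2 4)|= 6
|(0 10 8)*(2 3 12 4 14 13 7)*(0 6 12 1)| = 12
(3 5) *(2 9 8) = (2 9 8)(3 5) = [0, 1, 9, 5, 4, 3, 6, 7, 2, 8]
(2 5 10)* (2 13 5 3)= (2 3)(5 10 13)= [0, 1, 3, 2, 4, 10, 6, 7, 8, 9, 13, 11, 12, 5]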